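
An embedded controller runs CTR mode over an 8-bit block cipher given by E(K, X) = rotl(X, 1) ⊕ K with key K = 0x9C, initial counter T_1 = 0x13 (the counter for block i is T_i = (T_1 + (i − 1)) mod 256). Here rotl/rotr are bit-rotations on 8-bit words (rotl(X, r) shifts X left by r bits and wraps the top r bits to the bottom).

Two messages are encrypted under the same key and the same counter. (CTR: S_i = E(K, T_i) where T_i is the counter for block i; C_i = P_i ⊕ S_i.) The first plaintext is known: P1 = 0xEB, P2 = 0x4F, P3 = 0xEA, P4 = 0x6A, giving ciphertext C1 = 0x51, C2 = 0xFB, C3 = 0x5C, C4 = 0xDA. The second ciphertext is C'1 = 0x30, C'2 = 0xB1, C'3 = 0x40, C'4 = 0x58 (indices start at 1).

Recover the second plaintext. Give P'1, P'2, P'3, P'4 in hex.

In CTR with a reused counter, both messages share the same keystream S_i, so C_i ⊕ C'_i = P_i ⊕ P'_i and thus P'_i = P_i ⊕ C_i ⊕ C'_i.
P'1: 0xEB ⊕ 0x51 ⊕ 0x30 = 0x8A.
P'2: 0x4F ⊕ 0xFB ⊕ 0xB1 = 0x05.
P'3: 0xEA ⊕ 0x5C ⊕ 0x40 = 0xF6.
P'4: 0x6A ⊕ 0xDA ⊕ 0x58 = 0xE8.

P'1 = 0x8A, P'2 = 0x05, P'3 = 0xF6, P'4 = 0xE8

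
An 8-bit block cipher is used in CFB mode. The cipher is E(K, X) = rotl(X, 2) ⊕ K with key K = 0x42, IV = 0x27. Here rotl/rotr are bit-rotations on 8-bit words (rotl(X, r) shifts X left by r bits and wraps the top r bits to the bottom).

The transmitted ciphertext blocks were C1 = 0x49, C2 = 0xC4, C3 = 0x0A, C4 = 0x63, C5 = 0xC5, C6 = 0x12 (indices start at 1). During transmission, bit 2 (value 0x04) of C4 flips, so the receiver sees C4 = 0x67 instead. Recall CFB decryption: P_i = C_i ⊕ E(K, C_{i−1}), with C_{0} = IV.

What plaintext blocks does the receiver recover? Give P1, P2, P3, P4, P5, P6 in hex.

Only C4 changed, to 0x67. In CFB, a change in C_i flips the same bit in P_i and garbles P_{i+1}. Decrypting the received ciphertext:
P1: E(K, 0x27) = 0xDE; 0x49 ⊕ 0xDE = 0x97.
P2: E(K, 0x49) = 0x67; 0xC4 ⊕ 0x67 = 0xA3.
P3: E(K, 0xC4) = 0x51; 0x0A ⊕ 0x51 = 0x5B.
P4: E(K, 0x0A) = 0x6A; 0x67 ⊕ 0x6A = 0x0D.
P5: E(K, 0x67) = 0xDF; 0xC5 ⊕ 0xDF = 0x1A.
P6: E(K, 0xC5) = 0x55; 0x12 ⊕ 0x55 = 0x47.
Blocks that differ from the original plaintext: P4, P5.

P1 = 0x97, P2 = 0xA3, P3 = 0x5B, P4 = 0x0D, P5 = 0x1A, P6 = 0x47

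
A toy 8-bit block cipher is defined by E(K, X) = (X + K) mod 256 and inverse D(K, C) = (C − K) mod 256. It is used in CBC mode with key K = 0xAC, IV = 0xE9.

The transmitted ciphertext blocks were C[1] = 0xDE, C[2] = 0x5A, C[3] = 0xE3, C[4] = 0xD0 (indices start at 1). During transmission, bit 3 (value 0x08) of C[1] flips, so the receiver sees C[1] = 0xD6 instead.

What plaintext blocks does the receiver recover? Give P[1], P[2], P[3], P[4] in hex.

P[1] = 0xC3, P[2] = 0x78, P[3] = 0x6D, P[4] = 0xC7

CBC decryption: P_i = D(K, C_i) ⊕ C_{i−1}, with C_{0} = IV.
Only C[1] changed, to 0xD6. In CBC, a change in C_i garbles P_i and flips the same bit in P_{i+1}. Decrypting the received ciphertext:
P[1]: D(K, 0xD6) = 0x2A; 0x2A ⊕ 0xE9 = 0xC3.
P[2]: D(K, 0x5A) = 0xAE; 0xAE ⊕ 0xD6 = 0x78.
P[3]: D(K, 0xE3) = 0x37; 0x37 ⊕ 0x5A = 0x6D.
P[4]: D(K, 0xD0) = 0x24; 0x24 ⊕ 0xE3 = 0xC7.
Blocks that differ from the original plaintext: P[1], P[2].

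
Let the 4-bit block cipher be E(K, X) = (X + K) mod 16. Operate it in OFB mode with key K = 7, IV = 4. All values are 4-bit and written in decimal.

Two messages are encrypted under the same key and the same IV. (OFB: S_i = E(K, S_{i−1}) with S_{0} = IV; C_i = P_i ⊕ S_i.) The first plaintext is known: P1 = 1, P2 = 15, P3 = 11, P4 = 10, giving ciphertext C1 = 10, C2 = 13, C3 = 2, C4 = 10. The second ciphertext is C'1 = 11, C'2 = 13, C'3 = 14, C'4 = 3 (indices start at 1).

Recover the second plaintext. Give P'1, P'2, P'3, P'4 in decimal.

P'1 = 0, P'2 = 15, P'3 = 7, P'4 = 3

In OFB with a reused IV, both messages share the same keystream S_i, so C_i ⊕ C'_i = P_i ⊕ P'_i and thus P'_i = P_i ⊕ C_i ⊕ C'_i.
P'1: 1 ⊕ 10 ⊕ 11 = 0.
P'2: 15 ⊕ 13 ⊕ 13 = 15.
P'3: 11 ⊕ 2 ⊕ 14 = 7.
P'4: 10 ⊕ 10 ⊕ 3 = 3.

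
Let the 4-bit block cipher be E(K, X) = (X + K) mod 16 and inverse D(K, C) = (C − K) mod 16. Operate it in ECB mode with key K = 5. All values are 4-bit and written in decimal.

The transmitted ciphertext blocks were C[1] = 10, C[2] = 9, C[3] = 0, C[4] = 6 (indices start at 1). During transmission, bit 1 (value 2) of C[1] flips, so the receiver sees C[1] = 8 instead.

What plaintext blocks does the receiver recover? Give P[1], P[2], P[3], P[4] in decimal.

ECB decryption: P_i = D(K, C_i).
Only C[1] changed, to 8. In ECB, a change in C_i affects only P_i. Decrypting the received ciphertext:
P[1]: D(K, 8) = 3.
P[2]: D(K, 9) = 4.
P[3]: D(K, 0) = 11.
P[4]: D(K, 6) = 1.
Blocks that differ from the original plaintext: P[1].

P[1] = 3, P[2] = 4, P[3] = 11, P[4] = 1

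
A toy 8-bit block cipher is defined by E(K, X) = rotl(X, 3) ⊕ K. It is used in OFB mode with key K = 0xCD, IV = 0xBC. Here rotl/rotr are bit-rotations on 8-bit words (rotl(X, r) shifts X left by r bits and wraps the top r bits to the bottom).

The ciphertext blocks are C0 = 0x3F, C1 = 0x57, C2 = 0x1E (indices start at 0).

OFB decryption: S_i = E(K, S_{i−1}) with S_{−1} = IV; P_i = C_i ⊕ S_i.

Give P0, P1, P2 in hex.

P0 = 0x17, P1 = 0xDB, P2 = 0xB7

P0: S = E(K, 0xBC) = 0x28; 0x3F ⊕ 0x28 = 0x17.
P1: S = E(K, 0x28) = 0x8C; 0x57 ⊕ 0x8C = 0xDB.
P2: S = E(K, 0x8C) = 0xA9; 0x1E ⊕ 0xA9 = 0xB7.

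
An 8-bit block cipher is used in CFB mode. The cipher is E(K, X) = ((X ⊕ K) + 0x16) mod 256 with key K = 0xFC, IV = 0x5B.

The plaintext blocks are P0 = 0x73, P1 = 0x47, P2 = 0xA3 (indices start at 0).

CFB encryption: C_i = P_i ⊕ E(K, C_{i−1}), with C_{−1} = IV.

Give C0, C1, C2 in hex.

C0: E(K, 0x5B) = 0xBD; 0x73 ⊕ 0xBD = 0xCE.
C1: E(K, 0xCE) = 0x48; 0x47 ⊕ 0x48 = 0x0F.
C2: E(K, 0x0F) = 0x09; 0xA3 ⊕ 0x09 = 0xAA.

C0 = 0xCE, C1 = 0x0F, C2 = 0xAA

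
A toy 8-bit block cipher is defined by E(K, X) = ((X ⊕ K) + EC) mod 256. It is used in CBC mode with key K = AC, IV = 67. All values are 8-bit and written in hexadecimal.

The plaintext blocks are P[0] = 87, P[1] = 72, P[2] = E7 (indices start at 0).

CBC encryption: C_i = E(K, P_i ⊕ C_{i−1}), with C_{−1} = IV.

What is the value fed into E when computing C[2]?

35

C[0]: P[0] ⊕ 67 = E0; E(K, E0) = 38.
C[1]: P[1] ⊕ 38 = 4A; E(K, 4A) = D2.
C[2]: P[2] ⊕ D2 = 35; E(K, 35) = 85.
So the input to E for block [2] is 35.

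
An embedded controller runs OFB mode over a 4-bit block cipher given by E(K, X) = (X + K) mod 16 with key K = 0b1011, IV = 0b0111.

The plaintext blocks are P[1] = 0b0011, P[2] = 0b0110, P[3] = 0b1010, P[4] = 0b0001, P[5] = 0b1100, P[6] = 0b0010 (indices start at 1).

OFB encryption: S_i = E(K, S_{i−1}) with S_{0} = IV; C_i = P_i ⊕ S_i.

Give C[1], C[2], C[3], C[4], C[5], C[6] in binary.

C[1]: S = E(K, 0b0111) = 0b0010; 0b0011 ⊕ 0b0010 = 0b0001.
C[2]: S = E(K, 0b0010) = 0b1101; 0b0110 ⊕ 0b1101 = 0b1011.
C[3]: S = E(K, 0b1101) = 0b1000; 0b1010 ⊕ 0b1000 = 0b0010.
C[4]: S = E(K, 0b1000) = 0b0011; 0b0001 ⊕ 0b0011 = 0b0010.
C[5]: S = E(K, 0b0011) = 0b1110; 0b1100 ⊕ 0b1110 = 0b0010.
C[6]: S = E(K, 0b1110) = 0b1001; 0b0010 ⊕ 0b1001 = 0b1011.

C[1] = 0b0001, C[2] = 0b1011, C[3] = 0b0010, C[4] = 0b0010, C[5] = 0b0010, C[6] = 0b1011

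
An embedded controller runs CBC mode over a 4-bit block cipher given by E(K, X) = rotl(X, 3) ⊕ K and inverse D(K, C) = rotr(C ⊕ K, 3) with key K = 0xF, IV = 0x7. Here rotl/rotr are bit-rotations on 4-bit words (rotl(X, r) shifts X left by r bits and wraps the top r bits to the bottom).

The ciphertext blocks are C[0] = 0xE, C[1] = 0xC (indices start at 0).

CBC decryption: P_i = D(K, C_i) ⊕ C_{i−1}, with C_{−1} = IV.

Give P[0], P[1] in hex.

P[0]: D(K, 0xE) = 0x2; 0x2 ⊕ 0x7 = 0x5.
P[1]: D(K, 0xC) = 0x6; 0x6 ⊕ 0xE = 0x8.

P[0] = 0x5, P[1] = 0x8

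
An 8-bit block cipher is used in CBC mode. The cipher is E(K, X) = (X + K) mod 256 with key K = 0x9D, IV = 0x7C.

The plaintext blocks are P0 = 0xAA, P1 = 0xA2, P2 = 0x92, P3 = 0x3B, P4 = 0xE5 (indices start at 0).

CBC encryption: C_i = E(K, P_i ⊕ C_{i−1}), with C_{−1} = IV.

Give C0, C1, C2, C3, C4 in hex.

C0 = 0x73, C1 = 0x6E, C2 = 0x99, C3 = 0x3F, C4 = 0x77

C0: P0 ⊕ 0x7C = 0xD6; E(K, 0xD6) = 0x73.
C1: P1 ⊕ 0x73 = 0xD1; E(K, 0xD1) = 0x6E.
C2: P2 ⊕ 0x6E = 0xFC; E(K, 0xFC) = 0x99.
C3: P3 ⊕ 0x99 = 0xA2; E(K, 0xA2) = 0x3F.
C4: P4 ⊕ 0x3F = 0xDA; E(K, 0xDA) = 0x77.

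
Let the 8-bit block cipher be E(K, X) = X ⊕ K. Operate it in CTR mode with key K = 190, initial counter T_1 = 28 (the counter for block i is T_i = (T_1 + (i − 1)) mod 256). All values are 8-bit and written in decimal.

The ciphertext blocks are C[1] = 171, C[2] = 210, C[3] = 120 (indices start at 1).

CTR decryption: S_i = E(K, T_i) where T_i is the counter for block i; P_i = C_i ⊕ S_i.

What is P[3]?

P[3] = 216

P[3]: T = 30, S = E(K, T) = 160; 120 ⊕ 160 = 216.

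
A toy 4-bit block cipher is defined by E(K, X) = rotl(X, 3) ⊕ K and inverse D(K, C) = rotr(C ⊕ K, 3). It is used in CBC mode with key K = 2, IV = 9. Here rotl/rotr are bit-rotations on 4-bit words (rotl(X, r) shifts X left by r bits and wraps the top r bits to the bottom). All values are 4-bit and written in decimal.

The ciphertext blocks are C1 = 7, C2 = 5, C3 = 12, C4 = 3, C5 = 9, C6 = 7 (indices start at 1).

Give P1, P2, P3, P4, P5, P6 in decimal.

CBC decryption: P_i = D(K, C_i) ⊕ C_{i−1}, with C_{0} = IV.
P1: D(K, 7) = 10; 10 ⊕ 9 = 3.
P2: D(K, 5) = 14; 14 ⊕ 7 = 9.
P3: D(K, 12) = 13; 13 ⊕ 5 = 8.
P4: D(K, 3) = 2; 2 ⊕ 12 = 14.
P5: D(K, 9) = 7; 7 ⊕ 3 = 4.
P6: D(K, 7) = 10; 10 ⊕ 9 = 3.

P1 = 3, P2 = 9, P3 = 8, P4 = 14, P5 = 4, P6 = 3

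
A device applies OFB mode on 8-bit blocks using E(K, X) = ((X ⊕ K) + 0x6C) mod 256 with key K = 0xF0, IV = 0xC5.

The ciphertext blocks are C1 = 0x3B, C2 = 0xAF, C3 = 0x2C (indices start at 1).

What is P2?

OFB decryption: S_i = E(K, S_{i−1}) with S_{0} = IV; P_i = C_i ⊕ S_i.
P1: S = E(K, 0xC5) = 0xA1; 0x3B ⊕ 0xA1 = 0x9A.
P2: S = E(K, 0xA1) = 0xBD; 0xAF ⊕ 0xBD = 0x12.

P2 = 0x12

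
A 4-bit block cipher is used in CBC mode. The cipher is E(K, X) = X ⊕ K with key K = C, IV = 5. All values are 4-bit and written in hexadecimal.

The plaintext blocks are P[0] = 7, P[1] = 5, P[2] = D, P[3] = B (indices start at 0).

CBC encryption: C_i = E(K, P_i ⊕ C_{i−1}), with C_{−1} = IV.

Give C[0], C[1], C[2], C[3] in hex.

C[0]: P[0] ⊕ 5 = 2; E(K, 2) = E.
C[1]: P[1] ⊕ E = B; E(K, B) = 7.
C[2]: P[2] ⊕ 7 = A; E(K, A) = 6.
C[3]: P[3] ⊕ 6 = D; E(K, D) = 1.

C[0] = E, C[1] = 7, C[2] = 6, C[3] = 1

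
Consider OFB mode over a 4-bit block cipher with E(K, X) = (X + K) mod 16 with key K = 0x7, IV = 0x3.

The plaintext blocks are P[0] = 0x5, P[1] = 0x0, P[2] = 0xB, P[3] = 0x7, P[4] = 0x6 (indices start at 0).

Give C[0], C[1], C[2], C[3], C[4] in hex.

C[0] = 0xF, C[1] = 0x1, C[2] = 0x3, C[3] = 0x8, C[4] = 0x0

OFB encryption: S_i = E(K, S_{i−1}) with S_{−1} = IV; C_i = P_i ⊕ S_i.
C[0]: S = E(K, 0x3) = 0xA; 0x5 ⊕ 0xA = 0xF.
C[1]: S = E(K, 0xA) = 0x1; 0x0 ⊕ 0x1 = 0x1.
C[2]: S = E(K, 0x1) = 0x8; 0xB ⊕ 0x8 = 0x3.
C[3]: S = E(K, 0x8) = 0xF; 0x7 ⊕ 0xF = 0x8.
C[4]: S = E(K, 0xF) = 0x6; 0x6 ⊕ 0x6 = 0x0.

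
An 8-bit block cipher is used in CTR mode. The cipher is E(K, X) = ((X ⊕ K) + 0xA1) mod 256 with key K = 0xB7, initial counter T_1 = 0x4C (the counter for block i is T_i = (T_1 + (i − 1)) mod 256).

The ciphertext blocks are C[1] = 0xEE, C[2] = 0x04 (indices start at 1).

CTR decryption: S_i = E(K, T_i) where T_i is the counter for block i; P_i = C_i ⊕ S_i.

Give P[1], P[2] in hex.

P[1]: T = 0x4C, S = E(K, T) = 0x9C; 0xEE ⊕ 0x9C = 0x72.
P[2]: T = 0x4D, S = E(K, T) = 0x9B; 0x04 ⊕ 0x9B = 0x9F.

P[1] = 0x72, P[2] = 0x9F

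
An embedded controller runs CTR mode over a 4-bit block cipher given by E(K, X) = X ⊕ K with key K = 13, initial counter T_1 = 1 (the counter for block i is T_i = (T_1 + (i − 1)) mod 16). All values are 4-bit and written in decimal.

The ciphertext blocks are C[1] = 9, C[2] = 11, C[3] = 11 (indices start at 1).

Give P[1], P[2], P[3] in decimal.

CTR decryption: S_i = E(K, T_i) where T_i is the counter for block i; P_i = C_i ⊕ S_i.
P[1]: T = 1, S = E(K, T) = 12; 9 ⊕ 12 = 5.
P[2]: T = 2, S = E(K, T) = 15; 11 ⊕ 15 = 4.
P[3]: T = 3, S = E(K, T) = 14; 11 ⊕ 14 = 5.

P[1] = 5, P[2] = 4, P[3] = 5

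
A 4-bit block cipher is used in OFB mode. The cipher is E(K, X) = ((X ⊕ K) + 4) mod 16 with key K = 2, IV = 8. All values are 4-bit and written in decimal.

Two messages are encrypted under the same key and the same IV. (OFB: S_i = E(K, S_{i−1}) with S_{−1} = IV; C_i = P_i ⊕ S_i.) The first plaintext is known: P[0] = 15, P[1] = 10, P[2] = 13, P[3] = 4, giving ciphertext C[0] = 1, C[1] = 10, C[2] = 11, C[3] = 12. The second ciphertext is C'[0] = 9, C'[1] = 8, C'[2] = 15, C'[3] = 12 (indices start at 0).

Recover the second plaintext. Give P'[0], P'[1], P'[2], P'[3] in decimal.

P'[0] = 7, P'[1] = 8, P'[2] = 9, P'[3] = 4

In OFB with a reused IV, both messages share the same keystream S_i, so C_i ⊕ C'_i = P_i ⊕ P'_i and thus P'_i = P_i ⊕ C_i ⊕ C'_i.
P'[0]: 15 ⊕ 1 ⊕ 9 = 7.
P'[1]: 10 ⊕ 10 ⊕ 8 = 8.
P'[2]: 13 ⊕ 11 ⊕ 15 = 9.
P'[3]: 4 ⊕ 12 ⊕ 12 = 4.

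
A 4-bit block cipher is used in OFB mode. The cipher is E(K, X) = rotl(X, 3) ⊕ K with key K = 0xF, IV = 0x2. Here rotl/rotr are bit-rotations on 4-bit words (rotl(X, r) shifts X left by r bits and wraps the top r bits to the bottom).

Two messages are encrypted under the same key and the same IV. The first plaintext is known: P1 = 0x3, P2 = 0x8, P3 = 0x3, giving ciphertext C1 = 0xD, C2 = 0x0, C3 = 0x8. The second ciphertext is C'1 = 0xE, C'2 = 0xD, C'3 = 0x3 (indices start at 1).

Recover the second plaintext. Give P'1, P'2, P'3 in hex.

In OFB with a reused IV, both messages share the same keystream S_i, so C_i ⊕ C'_i = P_i ⊕ P'_i and thus P'_i = P_i ⊕ C_i ⊕ C'_i.
P'1: 0x3 ⊕ 0xD ⊕ 0xE = 0x0.
P'2: 0x8 ⊕ 0x0 ⊕ 0xD = 0x5.
P'3: 0x3 ⊕ 0x8 ⊕ 0x3 = 0x8.

P'1 = 0x0, P'2 = 0x5, P'3 = 0x8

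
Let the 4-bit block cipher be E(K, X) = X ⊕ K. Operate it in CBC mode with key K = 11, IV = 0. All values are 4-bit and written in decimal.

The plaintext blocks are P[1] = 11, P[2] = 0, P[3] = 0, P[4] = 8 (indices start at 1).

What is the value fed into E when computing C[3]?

11

CBC encryption: C_i = E(K, P_i ⊕ C_{i−1}), with C_{0} = IV.
C[1]: P[1] ⊕ 0 = 11; E(K, 11) = 0.
C[2]: P[2] ⊕ 0 = 0; E(K, 0) = 11.
C[3]: P[3] ⊕ 11 = 11; E(K, 11) = 0.
So the input to E for block [3] is 11.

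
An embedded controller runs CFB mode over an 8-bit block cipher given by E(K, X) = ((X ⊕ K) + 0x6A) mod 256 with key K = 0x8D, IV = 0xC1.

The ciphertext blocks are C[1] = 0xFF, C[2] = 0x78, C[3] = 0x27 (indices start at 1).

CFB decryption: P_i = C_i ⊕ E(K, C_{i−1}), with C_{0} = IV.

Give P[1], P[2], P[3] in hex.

P[1] = 0x49, P[2] = 0xA4, P[3] = 0x78

P[1]: E(K, 0xC1) = 0xB6; 0xFF ⊕ 0xB6 = 0x49.
P[2]: E(K, 0xFF) = 0xDC; 0x78 ⊕ 0xDC = 0xA4.
P[3]: E(K, 0x78) = 0x5F; 0x27 ⊕ 0x5F = 0x78.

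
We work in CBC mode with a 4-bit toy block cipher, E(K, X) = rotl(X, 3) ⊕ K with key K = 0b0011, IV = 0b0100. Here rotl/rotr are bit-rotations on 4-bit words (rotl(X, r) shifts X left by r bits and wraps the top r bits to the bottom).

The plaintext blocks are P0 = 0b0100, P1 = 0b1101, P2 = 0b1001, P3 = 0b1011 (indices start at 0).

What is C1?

CBC encryption: C_i = E(K, P_i ⊕ C_{i−1}), with C_{−1} = IV.
C0: P0 ⊕ 0b0100 = 0b0000; E(K, 0b0000) = 0b0011.
C1: P1 ⊕ 0b0011 = 0b1110; E(K, 0b1110) = 0b0100.

C1 = 0b0100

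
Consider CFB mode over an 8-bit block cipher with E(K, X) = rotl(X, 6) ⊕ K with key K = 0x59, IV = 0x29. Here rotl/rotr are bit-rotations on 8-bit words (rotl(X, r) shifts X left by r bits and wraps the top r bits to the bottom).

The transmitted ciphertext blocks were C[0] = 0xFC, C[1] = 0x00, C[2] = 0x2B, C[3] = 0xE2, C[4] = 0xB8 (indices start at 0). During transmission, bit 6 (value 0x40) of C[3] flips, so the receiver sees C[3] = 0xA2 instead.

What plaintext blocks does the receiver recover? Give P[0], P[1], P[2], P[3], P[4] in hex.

P[0] = 0xEF, P[1] = 0x66, P[2] = 0x72, P[3] = 0x31, P[4] = 0x49

CFB decryption: P_i = C_i ⊕ E(K, C_{i−1}), with C_{−1} = IV.
Only C[3] changed, to 0xA2. In CFB, a change in C_i flips the same bit in P_i and garbles P_{i+1}. Decrypting the received ciphertext:
P[0]: E(K, 0x29) = 0x13; 0xFC ⊕ 0x13 = 0xEF.
P[1]: E(K, 0xFC) = 0x66; 0x00 ⊕ 0x66 = 0x66.
P[2]: E(K, 0x00) = 0x59; 0x2B ⊕ 0x59 = 0x72.
P[3]: E(K, 0x2B) = 0x93; 0xA2 ⊕ 0x93 = 0x31.
P[4]: E(K, 0xA2) = 0xF1; 0xB8 ⊕ 0xF1 = 0x49.
Blocks that differ from the original plaintext: P[3], P[4].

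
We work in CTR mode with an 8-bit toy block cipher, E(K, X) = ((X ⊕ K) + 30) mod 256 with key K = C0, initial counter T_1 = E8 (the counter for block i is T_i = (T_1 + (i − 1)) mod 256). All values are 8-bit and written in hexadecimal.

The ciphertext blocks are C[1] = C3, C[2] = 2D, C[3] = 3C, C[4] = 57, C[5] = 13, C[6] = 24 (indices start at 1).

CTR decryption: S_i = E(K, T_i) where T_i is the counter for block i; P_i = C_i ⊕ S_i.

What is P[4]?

P[4] = 0C

P[4]: T = EB, S = E(K, T) = 5B; 57 ⊕ 5B = 0C.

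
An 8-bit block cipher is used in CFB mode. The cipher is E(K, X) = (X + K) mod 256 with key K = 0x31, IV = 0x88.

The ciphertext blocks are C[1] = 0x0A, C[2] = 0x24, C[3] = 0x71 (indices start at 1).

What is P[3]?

CFB decryption: P_i = C_i ⊕ E(K, C_{i−1}), with C_{0} = IV.
P[3]: E(K, 0x24) = 0x55; 0x71 ⊕ 0x55 = 0x24.

P[3] = 0x24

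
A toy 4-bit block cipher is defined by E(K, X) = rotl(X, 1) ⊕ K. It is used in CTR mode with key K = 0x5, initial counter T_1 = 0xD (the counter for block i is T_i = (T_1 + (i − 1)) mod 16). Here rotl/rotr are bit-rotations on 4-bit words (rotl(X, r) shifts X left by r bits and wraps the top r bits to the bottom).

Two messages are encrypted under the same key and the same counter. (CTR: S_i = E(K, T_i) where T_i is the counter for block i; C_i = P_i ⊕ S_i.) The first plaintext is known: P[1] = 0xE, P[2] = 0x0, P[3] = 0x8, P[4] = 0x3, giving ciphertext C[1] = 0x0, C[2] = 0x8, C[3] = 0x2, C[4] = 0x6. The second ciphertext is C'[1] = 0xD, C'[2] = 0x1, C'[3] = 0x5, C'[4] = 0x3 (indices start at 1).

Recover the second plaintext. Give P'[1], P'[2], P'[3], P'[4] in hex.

In CTR with a reused counter, both messages share the same keystream S_i, so C_i ⊕ C'_i = P_i ⊕ P'_i and thus P'_i = P_i ⊕ C_i ⊕ C'_i.
P'[1]: 0xE ⊕ 0x0 ⊕ 0xD = 0x3.
P'[2]: 0x0 ⊕ 0x8 ⊕ 0x1 = 0x9.
P'[3]: 0x8 ⊕ 0x2 ⊕ 0x5 = 0xF.
P'[4]: 0x3 ⊕ 0x6 ⊕ 0x3 = 0x6.

P'[1] = 0x3, P'[2] = 0x9, P'[3] = 0xF, P'[4] = 0x6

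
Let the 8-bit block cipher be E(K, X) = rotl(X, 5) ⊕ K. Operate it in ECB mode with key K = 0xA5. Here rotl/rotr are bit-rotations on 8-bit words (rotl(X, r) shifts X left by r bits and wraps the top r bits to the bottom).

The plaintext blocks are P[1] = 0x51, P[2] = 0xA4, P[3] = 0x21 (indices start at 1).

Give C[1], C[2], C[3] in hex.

ECB encryption: C_i = E(K, P_i).
C[1]: E(K, 0x51) = 0x8F.
C[2]: E(K, 0xA4) = 0x31.
C[3]: E(K, 0x21) = 0x81.

C[1] = 0x8F, C[2] = 0x31, C[3] = 0x81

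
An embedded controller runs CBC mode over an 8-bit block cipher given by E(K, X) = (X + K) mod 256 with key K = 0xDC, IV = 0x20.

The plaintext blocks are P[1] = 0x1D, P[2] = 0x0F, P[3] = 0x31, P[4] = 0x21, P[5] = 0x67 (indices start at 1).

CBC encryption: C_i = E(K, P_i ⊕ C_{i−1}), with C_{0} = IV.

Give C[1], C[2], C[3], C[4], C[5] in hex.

C[1]: P[1] ⊕ 0x20 = 0x3D; E(K, 0x3D) = 0x19.
C[2]: P[2] ⊕ 0x19 = 0x16; E(K, 0x16) = 0xF2.
C[3]: P[3] ⊕ 0xF2 = 0xC3; E(K, 0xC3) = 0x9F.
C[4]: P[4] ⊕ 0x9F = 0xBE; E(K, 0xBE) = 0x9A.
C[5]: P[5] ⊕ 0x9A = 0xFD; E(K, 0xFD) = 0xD9.

C[1] = 0x19, C[2] = 0xF2, C[3] = 0x9F, C[4] = 0x9A, C[5] = 0xD9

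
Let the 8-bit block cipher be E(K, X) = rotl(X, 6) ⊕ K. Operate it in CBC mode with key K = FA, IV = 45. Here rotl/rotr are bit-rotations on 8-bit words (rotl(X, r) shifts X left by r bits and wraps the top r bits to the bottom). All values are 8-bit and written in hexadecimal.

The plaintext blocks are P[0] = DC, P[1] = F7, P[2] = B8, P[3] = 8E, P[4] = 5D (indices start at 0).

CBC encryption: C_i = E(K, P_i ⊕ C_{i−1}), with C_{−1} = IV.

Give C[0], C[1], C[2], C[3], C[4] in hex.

C[0] = 9C, C[1] = 20, C[2] = DC, C[3] = 6E, C[4] = 36

C[0]: P[0] ⊕ 45 = 99; E(K, 99) = 9C.
C[1]: P[1] ⊕ 9C = 6B; E(K, 6B) = 20.
C[2]: P[2] ⊕ 20 = 98; E(K, 98) = DC.
C[3]: P[3] ⊕ DC = 52; E(K, 52) = 6E.
C[4]: P[4] ⊕ 6E = 33; E(K, 33) = 36.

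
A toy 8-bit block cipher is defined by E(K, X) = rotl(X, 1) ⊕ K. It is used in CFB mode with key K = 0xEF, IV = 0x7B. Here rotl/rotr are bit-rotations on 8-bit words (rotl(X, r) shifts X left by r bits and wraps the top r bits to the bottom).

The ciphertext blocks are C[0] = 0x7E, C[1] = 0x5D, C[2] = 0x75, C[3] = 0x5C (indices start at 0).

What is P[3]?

P[3] = 0x59

CFB decryption: P_i = C_i ⊕ E(K, C_{i−1}), with C_{−1} = IV.
P[3]: E(K, 0x75) = 0x05; 0x5C ⊕ 0x05 = 0x59.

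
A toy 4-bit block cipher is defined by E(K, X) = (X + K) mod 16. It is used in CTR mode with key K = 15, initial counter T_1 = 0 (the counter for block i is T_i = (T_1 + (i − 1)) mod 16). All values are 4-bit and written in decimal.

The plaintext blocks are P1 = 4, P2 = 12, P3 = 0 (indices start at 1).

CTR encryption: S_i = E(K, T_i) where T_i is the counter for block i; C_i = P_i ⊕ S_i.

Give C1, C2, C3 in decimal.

C1: T = 0, S = E(K, T) = 15; 4 ⊕ 15 = 11.
C2: T = 1, S = E(K, T) = 0; 12 ⊕ 0 = 12.
C3: T = 2, S = E(K, T) = 1; 0 ⊕ 1 = 1.

C1 = 11, C2 = 12, C3 = 1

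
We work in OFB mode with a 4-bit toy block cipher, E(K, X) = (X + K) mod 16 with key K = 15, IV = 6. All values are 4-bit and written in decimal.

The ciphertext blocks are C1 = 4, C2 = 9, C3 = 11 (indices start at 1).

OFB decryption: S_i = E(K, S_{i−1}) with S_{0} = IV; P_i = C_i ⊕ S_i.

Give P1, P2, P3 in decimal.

P1: S = E(K, 6) = 5; 4 ⊕ 5 = 1.
P2: S = E(K, 5) = 4; 9 ⊕ 4 = 13.
P3: S = E(K, 4) = 3; 11 ⊕ 3 = 8.

P1 = 1, P2 = 13, P3 = 8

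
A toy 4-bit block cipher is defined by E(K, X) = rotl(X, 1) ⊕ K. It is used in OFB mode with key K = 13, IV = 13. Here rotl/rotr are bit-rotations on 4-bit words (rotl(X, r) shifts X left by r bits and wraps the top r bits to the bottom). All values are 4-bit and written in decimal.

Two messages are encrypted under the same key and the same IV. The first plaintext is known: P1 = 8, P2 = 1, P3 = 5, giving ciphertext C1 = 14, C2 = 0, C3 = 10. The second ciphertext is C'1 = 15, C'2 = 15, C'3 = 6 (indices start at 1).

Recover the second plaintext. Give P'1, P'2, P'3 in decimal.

P'1 = 9, P'2 = 14, P'3 = 9

In OFB with a reused IV, both messages share the same keystream S_i, so C_i ⊕ C'_i = P_i ⊕ P'_i and thus P'_i = P_i ⊕ C_i ⊕ C'_i.
P'1: 8 ⊕ 14 ⊕ 15 = 9.
P'2: 1 ⊕ 0 ⊕ 15 = 14.
P'3: 5 ⊕ 10 ⊕ 6 = 9.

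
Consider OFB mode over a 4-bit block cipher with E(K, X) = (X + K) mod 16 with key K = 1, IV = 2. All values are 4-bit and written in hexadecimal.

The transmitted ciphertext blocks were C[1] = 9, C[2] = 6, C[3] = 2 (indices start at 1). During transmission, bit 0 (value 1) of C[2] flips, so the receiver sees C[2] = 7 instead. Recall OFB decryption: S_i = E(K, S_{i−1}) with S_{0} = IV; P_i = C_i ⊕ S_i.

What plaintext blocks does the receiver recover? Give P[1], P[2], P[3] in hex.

P[1] = A, P[2] = 3, P[3] = 7

Only C[2] changed, to 7. In OFB, a change in C_i flips the same bit in P_i only; the keystream is unaffected. Decrypting the received ciphertext:
P[1]: S = E(K, 2) = 3; 9 ⊕ 3 = A.
P[2]: S = E(K, 3) = 4; 7 ⊕ 4 = 3.
P[3]: S = E(K, 4) = 5; 2 ⊕ 5 = 7.
Blocks that differ from the original plaintext: P[2].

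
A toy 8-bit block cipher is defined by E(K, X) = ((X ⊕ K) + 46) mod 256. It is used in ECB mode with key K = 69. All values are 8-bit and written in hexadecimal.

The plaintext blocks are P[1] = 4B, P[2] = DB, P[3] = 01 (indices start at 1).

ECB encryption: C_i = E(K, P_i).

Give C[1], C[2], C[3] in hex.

C[1]: E(K, 4B) = 68.
C[2]: E(K, DB) = F8.
C[3]: E(K, 01) = AE.

C[1] = 68, C[2] = F8, C[3] = AE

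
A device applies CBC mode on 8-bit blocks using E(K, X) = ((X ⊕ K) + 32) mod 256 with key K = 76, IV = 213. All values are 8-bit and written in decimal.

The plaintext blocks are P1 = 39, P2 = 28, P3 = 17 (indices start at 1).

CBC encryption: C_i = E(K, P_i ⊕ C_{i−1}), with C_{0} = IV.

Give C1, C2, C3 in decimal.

C1 = 222, C2 = 174, C3 = 19

C1: P1 ⊕ 213 = 242; E(K, 242) = 222.
C2: P2 ⊕ 222 = 194; E(K, 194) = 174.
C3: P3 ⊕ 174 = 191; E(K, 191) = 19.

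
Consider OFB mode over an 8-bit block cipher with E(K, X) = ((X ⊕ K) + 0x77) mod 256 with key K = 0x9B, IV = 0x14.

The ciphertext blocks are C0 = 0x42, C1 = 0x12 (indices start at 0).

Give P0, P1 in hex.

P0 = 0x44, P1 = 0x06

OFB decryption: S_i = E(K, S_{i−1}) with S_{−1} = IV; P_i = C_i ⊕ S_i.
P0: S = E(K, 0x14) = 0x06; 0x42 ⊕ 0x06 = 0x44.
P1: S = E(K, 0x06) = 0x14; 0x12 ⊕ 0x14 = 0x06.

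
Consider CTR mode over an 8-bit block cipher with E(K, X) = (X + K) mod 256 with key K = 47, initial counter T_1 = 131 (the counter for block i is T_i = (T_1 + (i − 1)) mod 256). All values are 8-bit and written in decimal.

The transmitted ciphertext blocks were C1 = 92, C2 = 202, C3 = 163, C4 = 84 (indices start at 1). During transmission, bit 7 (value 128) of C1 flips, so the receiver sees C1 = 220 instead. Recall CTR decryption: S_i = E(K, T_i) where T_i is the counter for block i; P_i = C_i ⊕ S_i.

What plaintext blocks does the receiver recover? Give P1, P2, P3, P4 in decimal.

P1 = 110, P2 = 121, P3 = 23, P4 = 225

Only C1 changed, to 220. In CTR, a change in C_i flips the same bit in P_i only; the keystream is unaffected. Decrypting the received ciphertext:
P1: T = 131, S = E(K, T) = 178; 220 ⊕ 178 = 110.
P2: T = 132, S = E(K, T) = 179; 202 ⊕ 179 = 121.
P3: T = 133, S = E(K, T) = 180; 163 ⊕ 180 = 23.
P4: T = 134, S = E(K, T) = 181; 84 ⊕ 181 = 225.
Blocks that differ from the original plaintext: P1.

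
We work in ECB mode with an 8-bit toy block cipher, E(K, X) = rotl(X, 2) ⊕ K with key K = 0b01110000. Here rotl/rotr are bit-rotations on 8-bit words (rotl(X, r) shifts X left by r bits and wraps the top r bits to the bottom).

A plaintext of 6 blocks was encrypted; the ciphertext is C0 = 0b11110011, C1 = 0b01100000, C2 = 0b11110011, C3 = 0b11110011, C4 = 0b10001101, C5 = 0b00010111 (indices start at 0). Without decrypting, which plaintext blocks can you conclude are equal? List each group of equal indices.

ECB encrypts each block independently with the same key, so equal ciphertext blocks imply equal plaintext blocks.
C0 = C2 = C3 = 0b11110011, so P0 = P2 = P3.

P0 = P2 = P3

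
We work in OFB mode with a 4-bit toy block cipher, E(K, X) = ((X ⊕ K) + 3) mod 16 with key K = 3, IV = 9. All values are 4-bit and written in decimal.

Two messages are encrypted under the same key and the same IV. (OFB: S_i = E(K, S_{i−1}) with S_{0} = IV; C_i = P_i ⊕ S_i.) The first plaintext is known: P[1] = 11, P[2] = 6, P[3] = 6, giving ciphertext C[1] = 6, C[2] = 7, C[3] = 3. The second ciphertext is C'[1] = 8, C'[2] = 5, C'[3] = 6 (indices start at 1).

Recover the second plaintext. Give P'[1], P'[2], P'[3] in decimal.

P'[1] = 5, P'[2] = 4, P'[3] = 3

In OFB with a reused IV, both messages share the same keystream S_i, so C_i ⊕ C'_i = P_i ⊕ P'_i and thus P'_i = P_i ⊕ C_i ⊕ C'_i.
P'[1]: 11 ⊕ 6 ⊕ 8 = 5.
P'[2]: 6 ⊕ 7 ⊕ 5 = 4.
P'[3]: 6 ⊕ 3 ⊕ 6 = 3.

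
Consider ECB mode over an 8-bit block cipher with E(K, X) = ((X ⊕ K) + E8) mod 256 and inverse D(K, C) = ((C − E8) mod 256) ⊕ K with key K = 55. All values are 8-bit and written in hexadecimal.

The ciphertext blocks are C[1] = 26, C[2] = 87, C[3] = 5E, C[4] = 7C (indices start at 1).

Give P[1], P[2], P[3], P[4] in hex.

ECB decryption: P_i = D(K, C_i).
P[1]: D(K, 26) = 6B.
P[2]: D(K, 87) = CA.
P[3]: D(K, 5E) = 23.
P[4]: D(K, 7C) = C1.

P[1] = 6B, P[2] = CA, P[3] = 23, P[4] = C1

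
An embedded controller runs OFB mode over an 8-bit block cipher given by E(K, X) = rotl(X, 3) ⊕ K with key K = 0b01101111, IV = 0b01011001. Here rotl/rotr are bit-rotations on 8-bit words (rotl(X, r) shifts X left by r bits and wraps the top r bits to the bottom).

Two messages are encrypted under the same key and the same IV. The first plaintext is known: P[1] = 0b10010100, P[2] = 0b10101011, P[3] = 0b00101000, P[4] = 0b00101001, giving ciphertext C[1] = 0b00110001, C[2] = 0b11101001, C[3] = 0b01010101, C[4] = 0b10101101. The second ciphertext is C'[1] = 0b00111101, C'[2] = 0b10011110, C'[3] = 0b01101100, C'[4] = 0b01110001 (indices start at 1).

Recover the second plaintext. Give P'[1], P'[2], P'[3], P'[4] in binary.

In OFB with a reused IV, both messages share the same keystream S_i, so C_i ⊕ C'_i = P_i ⊕ P'_i and thus P'_i = P_i ⊕ C_i ⊕ C'_i.
P'[1]: 0b10010100 ⊕ 0b00110001 ⊕ 0b00111101 = 0b10011000.
P'[2]: 0b10101011 ⊕ 0b11101001 ⊕ 0b10011110 = 0b11011100.
P'[3]: 0b00101000 ⊕ 0b01010101 ⊕ 0b01101100 = 0b00010001.
P'[4]: 0b00101001 ⊕ 0b10101101 ⊕ 0b01110001 = 0b11110101.

P'[1] = 0b10011000, P'[2] = 0b11011100, P'[3] = 0b00010001, P'[4] = 0b11110101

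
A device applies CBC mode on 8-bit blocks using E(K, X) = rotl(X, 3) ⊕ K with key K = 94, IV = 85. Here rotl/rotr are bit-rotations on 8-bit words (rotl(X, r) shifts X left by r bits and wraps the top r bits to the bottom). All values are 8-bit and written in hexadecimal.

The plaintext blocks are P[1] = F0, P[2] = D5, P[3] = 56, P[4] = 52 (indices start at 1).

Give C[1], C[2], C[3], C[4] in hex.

CBC encryption: C_i = E(K, P_i ⊕ C_{i−1}), with C_{0} = IV.
C[1]: P[1] ⊕ 85 = 75; E(K, 75) = 3F.
C[2]: P[2] ⊕ 3F = EA; E(K, EA) = C3.
C[3]: P[3] ⊕ C3 = 95; E(K, 95) = 38.
C[4]: P[4] ⊕ 38 = 6A; E(K, 6A) = C7.

C[1] = 3F, C[2] = C3, C[3] = 38, C[4] = C7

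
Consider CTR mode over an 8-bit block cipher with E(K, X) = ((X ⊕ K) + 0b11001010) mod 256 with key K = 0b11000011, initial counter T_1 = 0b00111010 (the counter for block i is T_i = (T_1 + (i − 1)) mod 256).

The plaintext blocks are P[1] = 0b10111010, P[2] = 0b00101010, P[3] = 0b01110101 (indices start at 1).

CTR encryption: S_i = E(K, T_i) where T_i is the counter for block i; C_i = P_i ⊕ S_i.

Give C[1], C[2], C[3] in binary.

C[1] = 0b01111001, C[2] = 0b11101000, C[3] = 0b10111100

C[1]: T = 0b00111010, S = E(K, T) = 0b11000011; 0b10111010 ⊕ 0b11000011 = 0b01111001.
C[2]: T = 0b00111011, S = E(K, T) = 0b11000010; 0b00101010 ⊕ 0b11000010 = 0b11101000.
C[3]: T = 0b00111100, S = E(K, T) = 0b11001001; 0b01110101 ⊕ 0b11001001 = 0b10111100.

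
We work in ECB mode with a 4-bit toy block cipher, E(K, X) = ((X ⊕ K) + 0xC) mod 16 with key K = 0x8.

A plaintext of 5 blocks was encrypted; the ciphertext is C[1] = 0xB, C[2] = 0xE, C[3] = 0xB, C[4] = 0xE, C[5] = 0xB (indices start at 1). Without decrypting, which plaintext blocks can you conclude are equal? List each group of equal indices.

P[1] = P[3] = P[5]; P[2] = P[4]

ECB encrypts each block independently with the same key, so equal ciphertext blocks imply equal plaintext blocks.
C[1] = C[3] = C[5] = 0xB, so P[1] = P[3] = P[5].
C[2] = C[4] = 0xE, so P[2] = P[4].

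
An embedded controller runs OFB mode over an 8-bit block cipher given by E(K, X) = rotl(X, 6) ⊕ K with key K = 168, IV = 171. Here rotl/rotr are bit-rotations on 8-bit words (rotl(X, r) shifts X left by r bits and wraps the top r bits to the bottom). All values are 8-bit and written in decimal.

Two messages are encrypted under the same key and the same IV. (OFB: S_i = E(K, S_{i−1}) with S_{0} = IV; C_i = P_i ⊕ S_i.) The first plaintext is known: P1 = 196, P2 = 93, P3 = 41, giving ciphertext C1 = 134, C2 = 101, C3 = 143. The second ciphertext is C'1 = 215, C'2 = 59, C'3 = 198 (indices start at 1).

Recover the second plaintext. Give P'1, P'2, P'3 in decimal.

P'1 = 149, P'2 = 3, P'3 = 96

In OFB with a reused IV, both messages share the same keystream S_i, so C_i ⊕ C'_i = P_i ⊕ P'_i and thus P'_i = P_i ⊕ C_i ⊕ C'_i.
P'1: 196 ⊕ 134 ⊕ 215 = 149.
P'2: 93 ⊕ 101 ⊕ 59 = 3.
P'3: 41 ⊕ 143 ⊕ 198 = 96.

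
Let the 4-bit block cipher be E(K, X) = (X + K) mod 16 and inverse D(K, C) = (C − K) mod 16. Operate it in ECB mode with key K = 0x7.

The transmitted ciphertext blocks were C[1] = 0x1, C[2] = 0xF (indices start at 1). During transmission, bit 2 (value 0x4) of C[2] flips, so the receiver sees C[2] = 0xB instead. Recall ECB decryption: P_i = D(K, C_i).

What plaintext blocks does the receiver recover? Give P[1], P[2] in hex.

P[1] = 0xA, P[2] = 0x4

Only C[2] changed, to 0xB. In ECB, a change in C_i affects only P_i. Decrypting the received ciphertext:
P[1]: D(K, 0x1) = 0xA.
P[2]: D(K, 0xB) = 0x4.
Blocks that differ from the original plaintext: P[2].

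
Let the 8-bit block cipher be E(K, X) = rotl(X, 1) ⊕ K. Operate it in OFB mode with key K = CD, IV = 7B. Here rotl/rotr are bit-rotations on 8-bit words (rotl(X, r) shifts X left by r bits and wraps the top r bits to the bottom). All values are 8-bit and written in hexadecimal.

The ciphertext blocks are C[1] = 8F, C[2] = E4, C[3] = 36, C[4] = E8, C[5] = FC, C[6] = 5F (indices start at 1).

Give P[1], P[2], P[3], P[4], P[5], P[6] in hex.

OFB decryption: S_i = E(K, S_{i−1}) with S_{0} = IV; P_i = C_i ⊕ S_i.
P[1]: S = E(K, 7B) = 3B; 8F ⊕ 3B = B4.
P[2]: S = E(K, 3B) = BB; E4 ⊕ BB = 5F.
P[3]: S = E(K, BB) = BA; 36 ⊕ BA = 8C.
P[4]: S = E(K, BA) = B8; E8 ⊕ B8 = 50.
P[5]: S = E(K, B8) = BC; FC ⊕ BC = 40.
P[6]: S = E(K, BC) = B4; 5F ⊕ B4 = EB.

P[1] = B4, P[2] = 5F, P[3] = 8C, P[4] = 50, P[5] = 40, P[6] = EB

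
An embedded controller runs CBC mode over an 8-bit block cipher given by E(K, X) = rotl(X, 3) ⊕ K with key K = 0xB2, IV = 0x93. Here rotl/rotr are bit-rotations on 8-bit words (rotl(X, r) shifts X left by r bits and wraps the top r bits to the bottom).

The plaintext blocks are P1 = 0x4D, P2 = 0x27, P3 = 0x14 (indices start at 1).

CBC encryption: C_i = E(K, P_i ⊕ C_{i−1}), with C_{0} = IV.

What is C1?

C1: P1 ⊕ 0x93 = 0xDE; E(K, 0xDE) = 0x44.

C1 = 0x44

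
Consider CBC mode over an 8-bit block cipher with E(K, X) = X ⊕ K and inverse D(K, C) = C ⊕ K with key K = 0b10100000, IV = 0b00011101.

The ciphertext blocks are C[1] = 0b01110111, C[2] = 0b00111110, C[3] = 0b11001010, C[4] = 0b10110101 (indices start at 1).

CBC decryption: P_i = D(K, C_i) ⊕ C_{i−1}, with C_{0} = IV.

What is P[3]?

P[3]: D(K, 0b11001010) = 0b01101010; 0b01101010 ⊕ 0b00111110 = 0b01010100.

P[3] = 0b01010100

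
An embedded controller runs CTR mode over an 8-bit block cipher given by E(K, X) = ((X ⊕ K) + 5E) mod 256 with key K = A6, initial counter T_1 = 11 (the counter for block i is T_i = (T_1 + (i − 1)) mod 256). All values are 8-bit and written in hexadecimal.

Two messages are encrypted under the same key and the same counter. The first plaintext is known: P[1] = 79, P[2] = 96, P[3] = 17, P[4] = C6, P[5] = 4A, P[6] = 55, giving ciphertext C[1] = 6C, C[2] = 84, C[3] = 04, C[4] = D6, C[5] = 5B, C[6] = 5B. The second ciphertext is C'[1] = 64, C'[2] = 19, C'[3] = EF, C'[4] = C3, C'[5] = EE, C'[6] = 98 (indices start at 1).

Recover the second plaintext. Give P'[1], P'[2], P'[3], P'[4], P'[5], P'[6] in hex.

In CTR with a reused counter, both messages share the same keystream S_i, so C_i ⊕ C'_i = P_i ⊕ P'_i and thus P'_i = P_i ⊕ C_i ⊕ C'_i.
P'[1]: 79 ⊕ 6C ⊕ 64 = 71.
P'[2]: 96 ⊕ 84 ⊕ 19 = 0B.
P'[3]: 17 ⊕ 04 ⊕ EF = FC.
P'[4]: C6 ⊕ D6 ⊕ C3 = D3.
P'[5]: 4A ⊕ 5B ⊕ EE = FF.
P'[6]: 55 ⊕ 5B ⊕ 98 = 96.

P'[1] = 71, P'[2] = 0B, P'[3] = FC, P'[4] = D3, P'[5] = FF, P'[6] = 96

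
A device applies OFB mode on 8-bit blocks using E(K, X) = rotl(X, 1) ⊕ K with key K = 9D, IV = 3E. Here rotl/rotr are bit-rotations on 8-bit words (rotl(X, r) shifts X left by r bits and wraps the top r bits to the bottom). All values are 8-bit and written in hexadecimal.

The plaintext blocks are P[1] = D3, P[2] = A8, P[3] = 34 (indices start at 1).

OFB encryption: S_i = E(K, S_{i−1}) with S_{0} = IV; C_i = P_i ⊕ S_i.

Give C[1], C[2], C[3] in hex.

C[1] = 32, C[2] = F6, C[3] = 15

C[1]: S = E(K, 3E) = E1; D3 ⊕ E1 = 32.
C[2]: S = E(K, E1) = 5E; A8 ⊕ 5E = F6.
C[3]: S = E(K, 5E) = 21; 34 ⊕ 21 = 15.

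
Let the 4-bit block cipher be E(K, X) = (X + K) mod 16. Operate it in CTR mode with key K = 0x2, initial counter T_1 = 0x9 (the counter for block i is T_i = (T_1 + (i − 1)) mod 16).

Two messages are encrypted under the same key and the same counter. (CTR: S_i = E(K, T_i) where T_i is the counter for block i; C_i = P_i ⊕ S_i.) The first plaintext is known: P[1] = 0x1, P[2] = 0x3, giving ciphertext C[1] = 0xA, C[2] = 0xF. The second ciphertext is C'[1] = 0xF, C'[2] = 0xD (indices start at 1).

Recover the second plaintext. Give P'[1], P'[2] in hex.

In CTR with a reused counter, both messages share the same keystream S_i, so C_i ⊕ C'_i = P_i ⊕ P'_i and thus P'_i = P_i ⊕ C_i ⊕ C'_i.
P'[1]: 0x1 ⊕ 0xA ⊕ 0xF = 0x4.
P'[2]: 0x3 ⊕ 0xF ⊕ 0xD = 0x1.

P'[1] = 0x4, P'[2] = 0x1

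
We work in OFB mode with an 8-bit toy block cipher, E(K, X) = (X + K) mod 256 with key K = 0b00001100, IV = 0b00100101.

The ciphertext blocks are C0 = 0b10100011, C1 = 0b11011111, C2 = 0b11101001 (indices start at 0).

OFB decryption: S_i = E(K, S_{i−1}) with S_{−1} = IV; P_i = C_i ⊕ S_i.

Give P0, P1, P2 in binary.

P0: S = E(K, 0b00100101) = 0b00110001; 0b10100011 ⊕ 0b00110001 = 0b10010010.
P1: S = E(K, 0b00110001) = 0b00111101; 0b11011111 ⊕ 0b00111101 = 0b11100010.
P2: S = E(K, 0b00111101) = 0b01001001; 0b11101001 ⊕ 0b01001001 = 0b10100000.

P0 = 0b10010010, P1 = 0b11100010, P2 = 0b10100000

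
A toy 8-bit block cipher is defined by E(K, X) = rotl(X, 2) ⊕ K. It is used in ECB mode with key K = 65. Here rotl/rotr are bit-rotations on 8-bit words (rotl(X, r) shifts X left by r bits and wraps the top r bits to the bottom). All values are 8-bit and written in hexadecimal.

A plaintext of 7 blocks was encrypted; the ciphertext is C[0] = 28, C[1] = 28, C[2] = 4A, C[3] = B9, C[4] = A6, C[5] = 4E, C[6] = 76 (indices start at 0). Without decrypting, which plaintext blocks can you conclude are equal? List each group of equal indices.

ECB encrypts each block independently with the same key, so equal ciphertext blocks imply equal plaintext blocks.
C[0] = C[1] = 28, so P[0] = P[1].

P[0] = P[1]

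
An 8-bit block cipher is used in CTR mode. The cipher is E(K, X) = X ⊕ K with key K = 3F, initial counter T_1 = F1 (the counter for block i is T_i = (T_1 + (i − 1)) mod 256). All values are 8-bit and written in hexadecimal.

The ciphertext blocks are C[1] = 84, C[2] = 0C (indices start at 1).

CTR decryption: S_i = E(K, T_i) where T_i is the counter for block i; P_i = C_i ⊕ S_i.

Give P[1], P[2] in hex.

P[1] = 4A, P[2] = C1

P[1]: T = F1, S = E(K, T) = CE; 84 ⊕ CE = 4A.
P[2]: T = F2, S = E(K, T) = CD; 0C ⊕ CD = C1.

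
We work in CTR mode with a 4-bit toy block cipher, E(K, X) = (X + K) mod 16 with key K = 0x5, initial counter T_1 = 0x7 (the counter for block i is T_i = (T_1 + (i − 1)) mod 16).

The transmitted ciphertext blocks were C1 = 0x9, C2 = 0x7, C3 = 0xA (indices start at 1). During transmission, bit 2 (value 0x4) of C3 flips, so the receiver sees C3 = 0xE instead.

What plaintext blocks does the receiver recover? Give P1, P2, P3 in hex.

P1 = 0x5, P2 = 0xA, P3 = 0x0

CTR decryption: S_i = E(K, T_i) where T_i is the counter for block i; P_i = C_i ⊕ S_i.
Only C3 changed, to 0xE. In CTR, a change in C_i flips the same bit in P_i only; the keystream is unaffected. Decrypting the received ciphertext:
P1: T = 0x7, S = E(K, T) = 0xC; 0x9 ⊕ 0xC = 0x5.
P2: T = 0x8, S = E(K, T) = 0xD; 0x7 ⊕ 0xD = 0xA.
P3: T = 0x9, S = E(K, T) = 0xE; 0xE ⊕ 0xE = 0x0.
Blocks that differ from the original plaintext: P3.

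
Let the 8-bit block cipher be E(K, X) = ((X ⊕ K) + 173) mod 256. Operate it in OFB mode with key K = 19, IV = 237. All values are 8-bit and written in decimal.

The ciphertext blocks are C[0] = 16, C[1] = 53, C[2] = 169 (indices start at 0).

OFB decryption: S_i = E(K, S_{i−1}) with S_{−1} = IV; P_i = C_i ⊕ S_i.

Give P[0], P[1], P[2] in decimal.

P[0]: S = E(K, 237) = 171; 16 ⊕ 171 = 187.
P[1]: S = E(K, 171) = 101; 53 ⊕ 101 = 80.
P[2]: S = E(K, 101) = 35; 169 ⊕ 35 = 138.

P[0] = 187, P[1] = 80, P[2] = 138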